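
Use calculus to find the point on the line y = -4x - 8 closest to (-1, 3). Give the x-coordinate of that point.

Minimize D(x)^2 = (x + 1)^2 + (-4x - 11)^2.
d/dx[D^2] = 2(x + 1) + 2·(-4)·(-4x - 11) = 0 ⇒ x = -45/17.
Then y = 44/17 and the distance is √(49/17) ≈ 1.6977.

-45/17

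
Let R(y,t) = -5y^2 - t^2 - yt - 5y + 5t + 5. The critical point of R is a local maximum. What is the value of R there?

∂R/∂y = -10y - t - 5 = 0 and ∂R/∂t = -y - 2t + 5 = 0, so (y, t) = (-15/19, 55/19).
The Hessian has R_{yy} = -10, R_{tt} = -2, R_{yt} = -1, giving D = 19 > 0 with R_{yy} < 0, so the point is a local maximum.
R(-15/19, 55/19) = 270/19.

270/19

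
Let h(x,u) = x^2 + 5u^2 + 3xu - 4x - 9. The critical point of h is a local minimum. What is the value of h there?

-179/11

∂h/∂x = 2x + 3u - 4 = 0 and ∂h/∂u = 3x + 10u = 0, so (x, u) = (40/11, -12/11).
The Hessian has h_{xx} = 2, h_{uu} = 10, h_{xu} = 3, giving D = 11 > 0 with h_{xx} > 0, so the point is a local minimum.
h(40/11, -12/11) = -179/11.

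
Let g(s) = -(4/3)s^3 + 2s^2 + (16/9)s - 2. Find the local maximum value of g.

62/81

g'(s) = -4s^2 + 4s + 16/9 = 0 at s = -1/3, 4/3.
Since g''(s) = -8s + 4, we get g''(-1/3) = 20/3 > 0 ⇒ local minimum; g''(4/3) = -20/3 < 0 ⇒ local maximum.
Thus g has its local maximum at s = 4/3, with value 62/81.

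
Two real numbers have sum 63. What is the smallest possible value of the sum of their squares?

With a + b = 63, a^2 + b^2 = a^2 + (63 − a)^2.
The derivative 2a − 2(63 − a) = 4a − 126 vanishes at a = 63/2; second derivative 4 > 0, a minimum.
The minimum is 2·(63/2)^2 = 3969/2.

3969/2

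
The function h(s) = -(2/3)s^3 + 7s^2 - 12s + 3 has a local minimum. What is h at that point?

h'(s) = -2s^2 + 14s - 12. Setting h'(s) = 0 gives s ∈ {1, 6}.
Second-derivative test with h''(s) = -4s + 14: h''(1) = 10 > 0 ⇒ local minimum; h''(6) = -10 < 0 ⇒ local maximum.
Thus h has its local minimum at s = 1, with value -8/3.

-8/3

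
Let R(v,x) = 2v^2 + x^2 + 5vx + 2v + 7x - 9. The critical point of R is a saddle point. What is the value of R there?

∂R/∂v = 4v + 5x + 2 = 0 and ∂R/∂x = 5v + 2x + 7 = 0, so (v, x) = (-31/17, 18/17).
The Hessian has R_{vv} = 4, R_{xx} = 2, R_{vx} = 5, giving D = -17 < 0, so the point is a saddle point.
R(-31/17, 18/17) = -121/17.

-121/17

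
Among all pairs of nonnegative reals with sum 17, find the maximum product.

289/4

With x + y = 17, the product is P(x) = x(17 − x).
P'(x) = 17 − 2x = 0 gives x = 17/2; P'' = −2 < 0, so this is the maximum.
P = 17/2·17/2 = 289/4.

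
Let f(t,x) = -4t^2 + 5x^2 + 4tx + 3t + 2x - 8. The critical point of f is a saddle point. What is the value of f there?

-763/96

∂f/∂t = -8t + 4x + 3 = 0 and ∂f/∂x = 4t + 10x + 2 = 0, so (t, x) = (11/48, -7/24).
The Hessian has f_{tt} = -8, f_{xx} = 10, f_{tx} = 4, giving D = -96 < 0, so the point is a saddle point.
f(11/48, -7/24) = -763/96.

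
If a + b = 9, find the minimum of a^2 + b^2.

With a + b = 9, a^2 + b^2 = a^2 + (9 − a)^2.
The derivative 2a − 2(9 − a) = 4a − 18 vanishes at a = 9/2; second derivative 4 > 0, a minimum.
The minimum is 2·(9/2)^2 = 81/2.

81/2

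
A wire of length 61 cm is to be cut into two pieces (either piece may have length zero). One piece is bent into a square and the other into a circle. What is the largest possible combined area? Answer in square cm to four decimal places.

Let x be the length used for the square. Square side x/4; circle radius (61−x)/(2π).
A(x) = (x/4)² + π·((61−x)/(2π))² = x²/16 + (61−x)²/(4π) for 0 ≤ x ≤ 61. A'(x) = x/8 − (61−x)/(2π) = 0 gives x = 4·61/(π+4) ≈ 34.1660.
A'' > 0, so the interior critical point is a minimum; the maximum is at an endpoint. A(0) = 296.1078 and A(61) = 232.5625, so the largest area is 296.1078.

296.1078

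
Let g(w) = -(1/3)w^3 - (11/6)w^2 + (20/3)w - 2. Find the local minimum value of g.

-79/2

Critical points: g'(w) = -w^2 - (11/3)w + 20/3 vanishes at w = -5, 4/3.
Since g''(w) = -2w - 11/3, we get g''(-5) = 19/3 > 0 ⇒ local minimum; g''(4/3) = -19/3 < 0 ⇒ local maximum.
The local minimum is g(-5) = -79/2.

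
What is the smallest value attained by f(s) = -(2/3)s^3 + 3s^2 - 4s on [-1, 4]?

f'(s) = -2s^2 + 6s - 4, which vanishes at s = 1 and s = 2.
Compare values at every candidate in [-1, 4]: f(-1) = 23/3, f(1) = -5/3, f(2) = -4/3, f(4) = -32/3.
So the minimum is f(4) = -32/3.

-32/3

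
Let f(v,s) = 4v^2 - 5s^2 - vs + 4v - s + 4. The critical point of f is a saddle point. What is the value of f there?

244/81

∂f/∂v = 8v - s + 4 = 0 and ∂f/∂s = -v - 10s - 1 = 0, so (v, s) = (-41/81, -4/81).
The Hessian has f_{vv} = 8, f_{ss} = -10, f_{vs} = -1, giving D = -81 < 0, so the point is a saddle point.
f(-41/81, -4/81) = 244/81.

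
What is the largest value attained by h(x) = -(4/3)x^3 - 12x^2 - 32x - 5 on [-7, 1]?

265/3

h'(x) = -4x^2 - 24x - 32, which vanishes at x = -4 and x = -2.
Candidates: h(-7) = 265/3; h(-4) = 49/3; h(-2) = 65/3; h(1) = -151/3.
The maximum over the interval is 265/3, attained at x = -7.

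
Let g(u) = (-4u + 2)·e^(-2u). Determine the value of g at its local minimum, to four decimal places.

-0.2707

g'(u) = (-4)·e^(-2u) + (-4u + 2)·(-2)·e^(-2u) = (8u - 8)·e^(-2u). Since e^(-2u) > 0, the only critical point is u = 1.
g''(1) has the same sign as 8 > 0, so this is a local minimum.
g(1) = (-2)·e^(-2) ≈ -0.2707.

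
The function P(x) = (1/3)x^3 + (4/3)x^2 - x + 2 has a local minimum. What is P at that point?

Critical points: P'(x) = x^2 + (8/3)x - 1 vanishes at x = -3, 1/3.
P''(x) = 2x + 8/3. P''(-3) = -10/3 < 0 ⇒ local maximum; P''(1/3) = 10/3 > 0 ⇒ local minimum.
The local minimum is P(1/3) = 148/81.

148/81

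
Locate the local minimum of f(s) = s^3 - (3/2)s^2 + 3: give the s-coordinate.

1

f'(s) = 3s^2 - 3s = 0 at s = 0, 1.
f''(s) = 6s - 3. f''(0) = -3 < 0 ⇒ local maximum; f''(1) = 3 > 0 ⇒ local minimum.
So the local minimum value is f(1) = 5/2.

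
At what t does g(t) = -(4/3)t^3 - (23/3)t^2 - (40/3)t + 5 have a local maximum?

-4/3

Critical points: g'(t) = -4t^2 - (46/3)t - 40/3 vanishes at t = -5/2, -4/3.
Second-derivative test with g''(t) = -8t - 46/3: g''(-5/2) = 14/3 > 0 ⇒ local minimum; g''(-4/3) = -14/3 < 0 ⇒ local maximum.
Thus g has its local maximum at t = -4/3, with value 997/81.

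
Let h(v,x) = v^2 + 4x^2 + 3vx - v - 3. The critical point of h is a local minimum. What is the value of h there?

-25/7

∂h/∂v = 2v + 3x - 1 = 0 and ∂h/∂x = 3v + 8x = 0, so (v, x) = (8/7, -3/7).
The Hessian has h_{vv} = 2, h_{xx} = 8, h_{vx} = 3, giving D = 7 > 0 with h_{vv} > 0, so the point is a local minimum.
h(8/7, -3/7) = -25/7.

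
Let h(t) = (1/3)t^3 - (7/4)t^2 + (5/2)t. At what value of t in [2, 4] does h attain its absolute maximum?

Differentiating, h'(t) = t^2 - (7/2)t + 5/2; whose only zero in [2, 4] is t = 5/2.
Evaluating at the critical points and endpoints: h(2) = 2/3; h(5/2) = 25/48; h(4) = 10/3.
The maximum over the interval is 10/3, attained at t = 4.

4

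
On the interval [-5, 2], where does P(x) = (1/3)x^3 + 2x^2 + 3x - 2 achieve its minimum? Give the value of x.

-5

P'(x) = x^2 + 4x + 3, which vanishes at x = -3 and x = -1.
Candidates: P(-5) = -26/3,  P(-3) = -2,  P(-1) = -10/3,  P(2) = 44/3.
The minimum over the interval is -26/3, attained at x = -5.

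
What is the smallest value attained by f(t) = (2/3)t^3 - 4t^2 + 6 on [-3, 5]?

-48

The derivative is 2t^2 - 8t, which vanishes at t = 0 and t = 4.
Compare values at every candidate in [-3, 5]: f(-3) = -48; f(0) = 6; f(4) = -46/3; f(5) = -32/3.
Hence the absolute minimum is -48 at t = -3.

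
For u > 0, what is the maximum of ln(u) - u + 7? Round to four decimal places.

6.0000

g'(u) = 1/u − 1 = 0 gives u = 1.
g''(u) = -1/u², which is negative for u > 0, so this is a local maximum.
g(1) = 1·ln(1) - 1 + 7 ≈ 6.0000.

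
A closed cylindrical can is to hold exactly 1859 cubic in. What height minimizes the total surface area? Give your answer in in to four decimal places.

13.3269

With radius r and height h, πr²h = 1859 so h = 1859/(πr²), and S(r) = 2πr² + 2πrh = 2πr² + 2·1859/r.
S'(r) = 4πr − 2·1859/r² = 0 ⇒ r³ = 1859/(2π), so r ≈ 6.6635 and h = 2r ≈ 13.3269.
S''(r) = 4π + 4·1859/r³ > 0, so this is the minimum; S ≈ 836.9525.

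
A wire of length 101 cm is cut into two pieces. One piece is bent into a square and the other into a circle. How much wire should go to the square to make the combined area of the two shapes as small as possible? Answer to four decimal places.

56.5700

Let x be the length used for the square. Square side x/4; circle radius (101−x)/(2π).
A(x) = (x/4)² + π·((101−x)/(2π))² = x²/16 + (101−x)²/(4π) for 0 ≤ x ≤ 101. A'(x) = x/8 − (101−x)/(2π) = 0 gives x = 4·101/(π+4) ≈ 56.5700.
A'' = 1/8 + 1/(2π) > 0, so this gives the minimum combined area; x ≈ 56.5700 cm to the square.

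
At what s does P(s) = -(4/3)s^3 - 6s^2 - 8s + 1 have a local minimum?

P'(s) = -4s^2 - 12s - 8 = 0 at s = -2, -1.
Since P''(s) = -8s - 12, we get P''(-2) = 4 > 0 ⇒ local minimum; P''(-1) = -4 < 0 ⇒ local maximum.
Thus P has its local minimum at s = -2, with value 11/3.

-2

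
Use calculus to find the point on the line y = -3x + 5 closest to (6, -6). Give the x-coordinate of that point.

39/10

Minimize D(x)^2 = (x - 6)^2 + (-3x + 11)^2.
d/dx[D^2] = 2(x - 6) + 2·(-3)·(-3x + 11) = 0 ⇒ x = 39/10.
Then y = -67/10 and the distance is √(49/10) ≈ 2.2136.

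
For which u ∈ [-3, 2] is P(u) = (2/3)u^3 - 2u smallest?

-3

The derivative is 2u^2 - 2, which vanishes at u = -1 and u = 1.
Candidates: P(-3) = -12; P(-1) = 4/3; P(1) = -4/3; P(2) = 4/3.
The minimum over the interval is -12, attained at u = -3.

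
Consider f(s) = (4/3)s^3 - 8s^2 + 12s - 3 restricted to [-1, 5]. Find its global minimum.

f'(s) = 4s^2 - 16s + 12, which vanishes at s = 1 and s = 3.
Compare values at every candidate in [-1, 5]: f(-1) = -73/3, f(1) = 7/3, f(3) = -3, f(5) = 71/3.
Hence the absolute minimum is -73/3 at s = -1.

-73/3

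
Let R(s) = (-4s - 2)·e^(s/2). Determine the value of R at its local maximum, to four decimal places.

R'(s) = (-4)·e^(s/2) + (-4s - 2)·(1/2)·e^(s/2) = (-2s - 5)·e^(s/2). Since e^(s/2) > 0, the only critical point is s = -5/2.
R''(-5/2) has the same sign as -2 < 0, so this is a local maximum.
R(-5/2) = (8)·e^(-5/4) ≈ 2.2920.

2.2920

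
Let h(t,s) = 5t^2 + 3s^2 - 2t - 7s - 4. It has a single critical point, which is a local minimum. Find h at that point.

-497/60

∂h/∂t = 10t - 2 = 0 and ∂h/∂s = 6s - 7 = 0, so (t, s) = (1/5, 7/6).
The Hessian has h_{tt} = 10, h_{ss} = 6, h_{ts} = 0, giving D = 60 > 0 with h_{tt} > 0, so the point is a local minimum.
h(1/5, 7/6) = -497/60.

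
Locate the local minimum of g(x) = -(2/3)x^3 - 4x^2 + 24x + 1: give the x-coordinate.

Critical points: g'(x) = -2x^2 - 8x + 24 vanishes at x = -6, 2.
g''(x) = -4x - 8. g''(-6) = 16 > 0 ⇒ local minimum; g''(2) = -16 < 0 ⇒ local maximum.
The local minimum is g(-6) = -143.

-6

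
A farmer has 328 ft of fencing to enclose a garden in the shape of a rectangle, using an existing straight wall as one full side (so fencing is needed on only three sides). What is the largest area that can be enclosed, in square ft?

Let the sides perpendicular to the wall have length x and the parallel side y, so 2x + y = 328 and the area is A = xy = x(328 − 2x).
A'(x) = 328 − 4x = 0 gives x = 82, and A''(x) = −4 < 0 confirms a maximum.
Then y = 328 − 2·82 = 164 and A = 13448.

13448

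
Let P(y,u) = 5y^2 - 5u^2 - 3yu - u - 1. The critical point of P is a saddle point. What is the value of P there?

-104/109

∂P/∂y = 10y - 3u = 0 and ∂P/∂u = -3y - 10u - 1 = 0, so (y, u) = (-3/109, -10/109).
The Hessian has P_{yy} = 10, P_{uu} = -10, P_{yu} = -3, giving D = -109 < 0, so the point is a saddle point.
P(-3/109, -10/109) = -104/109.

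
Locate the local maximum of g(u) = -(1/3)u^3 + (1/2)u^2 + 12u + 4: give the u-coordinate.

4

g'(u) = -u^2 + u + 12. Setting g'(u) = 0 gives u ∈ {-3, 4}.
Second-derivative test with g''(u) = -2u + 1: g''(-3) = 7 > 0 ⇒ local minimum; g''(4) = -7 < 0 ⇒ local maximum.
The local maximum is g(4) = 116/3.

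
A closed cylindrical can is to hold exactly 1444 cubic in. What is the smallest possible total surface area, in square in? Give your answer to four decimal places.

707.2278

With radius r and height h, πr²h = 1444 so h = 1444/(πr²), and S(r) = 2πr² + 2πrh = 2πr² + 2·1444/r.
S'(r) = 4πr − 2·1444/r² = 0 ⇒ r³ = 1444/(2π), so r ≈ 6.1253 and h = 2r ≈ 12.2506.
S''(r) = 4π + 4·1444/r³ > 0, so this is the minimum; S ≈ 707.2278.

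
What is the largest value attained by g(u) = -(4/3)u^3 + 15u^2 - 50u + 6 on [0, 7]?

The derivative is -4u^2 + 30u - 50, which vanishes at u = 5/2 and u = 5.
Candidates: g(0) = 6,  g(5/2) = -553/12,  g(5) = -107/3,  g(7) = -199/3.
Hence the absolute maximum is 6 at u = 0.

6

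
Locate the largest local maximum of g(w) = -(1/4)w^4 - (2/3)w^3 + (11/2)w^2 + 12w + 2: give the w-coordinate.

g'(w) = -w^3 - 2w^2 + 11w + 12. Setting g'(w) = 0 gives w ∈ {-4, -1, 3}.
g''(w) = -3w^2 - 4w + 11. g''(-4) = -21 < 0 ⇒ local maximum; g''(-1) = 12 > 0 ⇒ local minimum; g''(3) = -28 < 0 ⇒ local maximum.
Thus g has its largest local maximum at w = 3, with value 197/4.

3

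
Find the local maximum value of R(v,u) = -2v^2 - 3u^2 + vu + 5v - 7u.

6

∂R/∂v = -4v + u + 5 = 0 and ∂R/∂u = v - 6u - 7 = 0, so (v, u) = (1, -1).
The Hessian has R_{vv} = -4, R_{uu} = -6, R_{vu} = 1, giving D = 23 > 0 with R_{vv} < 0, so the point is a local maximum.
R(1, -1) = 6.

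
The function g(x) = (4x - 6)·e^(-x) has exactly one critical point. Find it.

Differentiating with the product rule gives g'(x) = (-4x + 10)·e^(-x). Since e^(-x) > 0, the only critical point is x = 5/2.
g''(5/2) has the same sign as -4 < 0, so this is a local maximum.
g(5/2) = (4)·e^(-5/2) ≈ 0.3283.

5/2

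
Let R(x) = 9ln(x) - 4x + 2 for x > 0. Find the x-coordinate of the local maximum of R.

9/4

R'(x) = 9/x − 4 = 0 gives x = 9/4.
R''(x) = -9/x², which is negative for x > 0, so this is a local maximum.
R(9/4) = 9·ln(9/4) - 9 + 2 ≈ 0.2984.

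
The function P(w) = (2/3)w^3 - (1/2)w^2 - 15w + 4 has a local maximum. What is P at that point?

671/24

Critical points: P'(w) = 2w^2 - w - 15 vanishes at w = -5/2, 3.
Since P''(w) = 4w - 1, we get P''(-5/2) = -11 < 0 ⇒ local maximum; P''(3) = 11 > 0 ⇒ local minimum.
The local maximum is P(-5/2) = 671/24.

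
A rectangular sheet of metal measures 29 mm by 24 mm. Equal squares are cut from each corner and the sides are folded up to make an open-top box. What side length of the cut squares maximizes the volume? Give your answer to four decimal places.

4.3581

With cut size x, the volume is V(x) = x(29 − 2x)(24 − 2x) for 0 < x < 12.
V'(x) = 12x^2 − 212x + 696. Setting V'(x) = 0 gives x ≈ 4.3581 (the root in (0, 12)).
V''(x) = 24x − 212 is negative there, so this is the maximum; V ≈ 1351.0700.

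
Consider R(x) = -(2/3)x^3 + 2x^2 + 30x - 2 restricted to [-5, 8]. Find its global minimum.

The derivative is -2x^2 + 4x + 30, which vanishes at x = -3 and x = 5.
Evaluating at the critical points and endpoints: R(-5) = -56/3; R(-3) = -56; R(5) = 344/3; R(8) = 74/3.
So the minimum is R(-3) = -56.

-56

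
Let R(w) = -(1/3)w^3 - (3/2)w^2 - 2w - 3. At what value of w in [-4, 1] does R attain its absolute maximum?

Differentiating, R'(w) = -w^2 - 3w - 2; which vanishes at w = -2 and w = -1.
Compare values at every candidate in [-4, 1]: R(-4) = 7/3; R(-2) = -7/3; R(-1) = -13/6; R(1) = -41/6.
The maximum over the interval is 7/3, attained at w = -4.

-4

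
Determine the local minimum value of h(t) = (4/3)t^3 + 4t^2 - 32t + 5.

-97/3

h'(t) = 4t^2 + 8t - 32. Setting h'(t) = 0 gives t ∈ {-4, 2}.
Second-derivative test with h''(t) = 8t + 8: h''(-4) = -24 < 0 ⇒ local maximum; h''(2) = 24 > 0 ⇒ local minimum.
Thus h has its local minimum at t = 2, with value -97/3.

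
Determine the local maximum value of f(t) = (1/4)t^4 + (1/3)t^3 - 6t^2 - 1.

f'(t) = t^3 + t^2 - 12t = 0 at t = -4, 0, 3.
f''(t) = 3t^2 + 2t - 12. f''(-4) = 28 > 0 ⇒ local minimum; f''(0) = -12 < 0 ⇒ local maximum; f''(3) = 21 > 0 ⇒ local minimum.
Thus f has its local maximum at t = 0, with value -1.

-1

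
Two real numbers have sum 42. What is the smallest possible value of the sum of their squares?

882

With a + b = 42, a^2 + b^2 = a^2 + (42 − a)^2.
The derivative 2a − 2(42 − a) = 4a − 84 vanishes at a = 21; second derivative 4 > 0, a minimum.
The minimum is 2·(21)^2 = 882.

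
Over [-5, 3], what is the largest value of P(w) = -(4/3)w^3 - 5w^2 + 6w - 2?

29/3

The derivative is -4w^2 - 10w + 6, which vanishes at w = -3 and w = 1/2.
Candidates: P(-5) = 29/3,  P(-3) = -29,  P(1/2) = -5/12,  P(3) = -65.
So the maximum is P(-5) = 29/3.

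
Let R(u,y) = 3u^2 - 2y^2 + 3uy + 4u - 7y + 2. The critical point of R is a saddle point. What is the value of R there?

265/33

∂R/∂u = 6u + 3y + 4 = 0 and ∂R/∂y = 3u - 4y - 7 = 0, so (u, y) = (5/33, -18/11).
The Hessian has R_{uu} = 6, R_{yy} = -4, R_{uy} = 3, giving D = -33 < 0, so the point is a saddle point.
R(5/33, -18/11) = 265/33.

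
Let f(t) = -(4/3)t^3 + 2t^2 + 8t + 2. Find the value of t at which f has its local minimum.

Critical points: f'(t) = -4t^2 + 4t + 8 vanishes at t = -1, 2.
f''(t) = -8t + 4. f''(-1) = 12 > 0 ⇒ local minimum; f''(2) = -12 < 0 ⇒ local maximum.
So the local minimum value is f(-1) = -8/3.

-1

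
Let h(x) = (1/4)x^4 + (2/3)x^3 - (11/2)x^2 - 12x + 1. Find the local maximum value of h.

85/12

h'(x) = x^3 + 2x^2 - 11x - 12. Setting h'(x) = 0 gives x ∈ {-4, -1, 3}.
h''(x) = 3x^2 + 4x - 11. h''(-4) = 21 > 0 ⇒ local minimum; h''(-1) = -12 < 0 ⇒ local maximum; h''(3) = 28 > 0 ⇒ local minimum.
So the local maximum value is h(-1) = 85/12.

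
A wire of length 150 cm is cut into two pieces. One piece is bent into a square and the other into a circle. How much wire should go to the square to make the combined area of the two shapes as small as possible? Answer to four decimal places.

Let x be the length used for the square. Square side x/4; circle radius (150−x)/(2π).
A(x) = (x/4)² + π·((150−x)/(2π))² = x²/16 + (150−x)²/(4π) for 0 ≤ x ≤ 150. A'(x) = x/8 − (150−x)/(2π) = 0 gives x = 4·150/(π+4) ≈ 84.0149.
A'' = 1/8 + 1/(2π) > 0, so this gives the minimum combined area; x ≈ 84.0149 cm to the square.

84.0149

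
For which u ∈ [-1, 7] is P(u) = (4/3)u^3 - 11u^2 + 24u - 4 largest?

P'(u) = 4u^2 - 22u + 24, which vanishes at u = 3/2 and u = 4.
Compare values at every candidate in [-1, 7]: P(-1) = -121/3; P(3/2) = 47/4; P(4) = 4/3; P(7) = 247/3.
The maximum over the interval is 247/3, attained at u = 7.

7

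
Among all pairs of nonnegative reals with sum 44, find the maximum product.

484

With x + y = 44, the product is P(x) = x(44 − x).
P'(x) = 44 − 2x = 0 gives x = 22; P'' = −2 < 0, so this is the maximum.
P = 22·22 = 484.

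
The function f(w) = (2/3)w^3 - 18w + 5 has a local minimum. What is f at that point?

-31

f'(w) = 2w^2 - 18. Setting f'(w) = 0 gives w ∈ {-3, 3}.
f''(w) = 4w. f''(-3) = -12 < 0 ⇒ local maximum; f''(3) = 12 > 0 ⇒ local minimum.
So the local minimum value is f(3) = -31.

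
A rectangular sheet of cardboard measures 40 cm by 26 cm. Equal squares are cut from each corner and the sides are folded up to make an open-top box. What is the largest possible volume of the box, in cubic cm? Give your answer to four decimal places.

With cut size x, the volume is V(x) = x(40 − 2x)(26 − 2x) for 0 < x < 13.
V'(x) = 12x^2 − 264x + 1040. Setting V'(x) = 0 gives x ≈ 5.1405 (the root in (0, 13)).
V''(x) = 24x − 264 is negative there, so this is the maximum; V ≈ 2401.3998.

2401.3998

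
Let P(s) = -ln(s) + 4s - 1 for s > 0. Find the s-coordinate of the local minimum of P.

P'(s) = -1/s + 4 = 0 gives s = 1/4.
P''(s) = 1/s², which is positive for s > 0, so this is a local minimum.
P(1/4) = -1·ln(1/4) + 1 - 1 ≈ 1.3863.

1/4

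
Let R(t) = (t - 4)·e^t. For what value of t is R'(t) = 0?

3

R'(t) = 1·e^t + (t - 4)·1·e^t = (t - 3)·e^t. Since e^t > 0, the only critical point is t = 3.
R''(3) has the same sign as 1 > 0, so this is a local minimum.
R(3) = (-1)·e^(3) ≈ -20.0855.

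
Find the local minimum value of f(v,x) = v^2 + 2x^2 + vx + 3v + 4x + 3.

∂f/∂v = 2v + x + 3 = 0 and ∂f/∂x = v + 4x + 4 = 0, so (v, x) = (-8/7, -5/7).
The Hessian has f_{vv} = 2, f_{xx} = 4, f_{vx} = 1, giving D = 7 > 0 with f_{vv} > 0, so the point is a local minimum.
f(-8/7, -5/7) = -1/7.

-1/7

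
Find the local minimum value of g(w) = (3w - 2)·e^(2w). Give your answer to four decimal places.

Differentiating with the product rule gives g'(w) = (6w - 1)·e^(2w). Since e^(2w) > 0, the only critical point is w = 1/6.
g''(1/6) has the same sign as 6 > 0, so this is a local minimum.
g(1/6) = (-3/2)·e^(1/3) ≈ -2.0934.

-2.0934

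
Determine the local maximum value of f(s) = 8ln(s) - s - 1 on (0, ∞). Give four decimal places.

f'(s) = 8/s − 1 = 0 gives s = 8.
f''(s) = -8/s², which is negative for s > 0, so this is a local maximum.
f(8) = 8·ln(8) - 8 - 1 ≈ 7.6355.

7.6355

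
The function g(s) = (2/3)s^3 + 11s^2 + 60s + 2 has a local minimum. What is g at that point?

-319/3

Critical points: g'(s) = 2s^2 + 22s + 60 vanishes at s = -6, -5.
g''(s) = 4s + 22. g''(-6) = -2 < 0 ⇒ local maximum; g''(-5) = 2 > 0 ⇒ local minimum.
So the local minimum value is g(-5) = -319/3.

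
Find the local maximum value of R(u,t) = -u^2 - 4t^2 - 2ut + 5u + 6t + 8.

43/3

∂R/∂u = -2u - 2t + 5 = 0 and ∂R/∂t = -2u - 8t + 6 = 0, so (u, t) = (7/3, 1/6).
The Hessian has R_{uu} = -2, R_{tt} = -8, R_{ut} = -2, giving D = 12 > 0 with R_{uu} < 0, so the point is a local maximum.
R(7/3, 1/6) = 43/3.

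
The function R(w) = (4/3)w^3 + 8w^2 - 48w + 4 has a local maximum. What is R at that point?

292

R'(w) = 4w^2 + 16w - 48. Setting R'(w) = 0 gives w ∈ {-6, 2}.
R''(w) = 8w + 16. R''(-6) = -32 < 0 ⇒ local maximum; R''(2) = 32 > 0 ⇒ local minimum.
The local maximum is R(-6) = 292.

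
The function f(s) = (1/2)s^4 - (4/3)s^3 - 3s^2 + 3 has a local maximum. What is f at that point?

Critical points: f'(s) = 2s^3 - 4s^2 - 6s vanishes at s = -1, 0, 3.
f''(s) = 6s^2 - 8s - 6. f''(-1) = 8 > 0 ⇒ local minimum; f''(0) = -6 < 0 ⇒ local maximum; f''(3) = 24 > 0 ⇒ local minimum.
So the local maximum value is f(0) = 3.

3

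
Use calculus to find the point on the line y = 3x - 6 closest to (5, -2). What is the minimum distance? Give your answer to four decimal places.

3.4785

Minimize D(x)^2 = (x - 5)^2 + (3x - 4)^2.
d/dx[D^2] = 2(x - 5) + 2·3·(3x - 4) = 0 ⇒ x = 17/10.
Then y = -9/10 and the distance is √(121/10) ≈ 3.4785.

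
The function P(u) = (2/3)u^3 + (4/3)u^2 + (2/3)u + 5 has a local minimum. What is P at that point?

397/81

P'(u) = 2u^2 + (8/3)u + 2/3. Setting P'(u) = 0 gives u ∈ {-1, -1/3}.
Second-derivative test with P''(u) = 4u + 8/3: P''(-1) = -4/3 < 0 ⇒ local maximum; P''(-1/3) = 4/3 > 0 ⇒ local minimum.
Thus P has its local minimum at u = -1/3, with value 397/81.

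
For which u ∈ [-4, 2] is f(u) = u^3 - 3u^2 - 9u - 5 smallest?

f'(u) = 3u^2 - 6u - 9, whose only zero in [-4, 2] is u = -1.
Compare values at every candidate in [-4, 2]: f(-4) = -81; f(-1) = 0; f(2) = -27.
The minimum over the interval is -81, attained at u = -4.

-4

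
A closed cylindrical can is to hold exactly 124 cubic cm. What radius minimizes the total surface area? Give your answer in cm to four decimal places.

2.7024

With radius r and height h, πr²h = 124 so h = 124/(πr²), and S(r) = 2πr² + 2πrh = 2πr² + 2·124/r.
S'(r) = 4πr − 2·124/r² = 0 ⇒ r³ = 124/(2π), so r ≈ 2.7024 and h = 2r ≈ 5.4048.
S''(r) = 4π + 4·124/r³ > 0, so this is the minimum; S ≈ 137.6562.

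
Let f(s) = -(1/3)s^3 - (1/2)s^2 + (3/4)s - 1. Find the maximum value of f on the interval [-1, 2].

Differentiating, f'(s) = -s^2 - s + 3/4; whose only zero in [-1, 2] is s = 1/2.
Compare values at every candidate in [-1, 2]: f(-1) = -23/12,  f(1/2) = -19/24,  f(2) = -25/6.
So the maximum is f(1/2) = -19/24.

-19/24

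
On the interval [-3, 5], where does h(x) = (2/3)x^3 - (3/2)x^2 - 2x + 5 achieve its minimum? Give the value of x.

-3

h'(x) = 2x^2 - 3x - 2, which vanishes at x = -1/2 and x = 2.
Evaluating at the critical points and endpoints: h(-3) = -41/2, h(-1/2) = 133/24, h(2) = 1/3, h(5) = 245/6.
So the minimum is h(-3) = -41/2.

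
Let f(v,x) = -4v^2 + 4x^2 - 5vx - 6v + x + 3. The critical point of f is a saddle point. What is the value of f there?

∂f/∂v = -8v - 5x - 6 = 0 and ∂f/∂x = -5v + 8x + 1 = 0, so (v, x) = (-43/89, -38/89).
The Hessian has f_{vv} = -8, f_{xx} = 8, f_{vx} = -5, giving D = -89 < 0, so the point is a saddle point.
f(-43/89, -38/89) = 377/89.

377/89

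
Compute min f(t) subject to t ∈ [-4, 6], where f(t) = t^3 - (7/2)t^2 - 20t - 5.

Differentiating, f'(t) = 3t^2 - 7t - 20; which vanishes at t = -5/3 and t = 4.
Candidates: f(-4) = -45, f(-5/3) = 755/54, f(4) = -77, f(6) = -35.
Hence the absolute minimum is -77 at t = 4.

-77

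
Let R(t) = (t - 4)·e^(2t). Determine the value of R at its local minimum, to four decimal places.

Differentiating with the product rule gives R'(t) = (2t - 7)·e^(2t). Since e^(2t) > 0, the only critical point is t = 7/2.
R''(7/2) has the same sign as 2 > 0, so this is a local minimum.
R(7/2) = (-1/2)·e^(7) ≈ -548.3166.

-548.3166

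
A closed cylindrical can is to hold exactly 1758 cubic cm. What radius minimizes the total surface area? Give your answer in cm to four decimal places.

With radius r and height h, πr²h = 1758 so h = 1758/(πr²), and S(r) = 2πr² + 2πrh = 2πr² + 2·1758/r.
S'(r) = 4πr − 2·1758/r² = 0 ⇒ r³ = 1758/(2π), so r ≈ 6.5405 and h = 2r ≈ 13.0811.
S''(r) = 4π + 4·1758/r³ > 0, so this is the minimum; S ≈ 806.3566.

6.5405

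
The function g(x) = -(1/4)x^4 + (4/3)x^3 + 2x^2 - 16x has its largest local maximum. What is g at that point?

g'(x) = -x^3 + 4x^2 + 4x - 16. Setting g'(x) = 0 gives x ∈ {-2, 2, 4}.
Second-derivative test with g''(x) = -3x^2 + 8x + 4: g''(-2) = -24 < 0 ⇒ local maximum; g''(2) = 8 > 0 ⇒ local minimum; g''(4) = -12 < 0 ⇒ local maximum.
Thus g has its largest local maximum at x = -2, with value 76/3.

76/3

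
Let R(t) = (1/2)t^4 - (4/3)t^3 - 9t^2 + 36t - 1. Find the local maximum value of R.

R'(t) = 2t^3 - 4t^2 - 18t + 36. Setting R'(t) = 0 gives t ∈ {-3, 2, 3}.
Since R''(t) = 6t^2 - 8t - 18, we get R''(-3) = 60 > 0 ⇒ local minimum; R''(2) = -10 < 0 ⇒ local maximum; R''(3) = 12 > 0 ⇒ local minimum.
The local maximum is R(2) = 97/3.

97/3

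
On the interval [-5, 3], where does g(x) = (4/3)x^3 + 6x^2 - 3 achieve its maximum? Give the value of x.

Differentiating, g'(x) = 4x^2 + 12x; which vanishes at x = -3 and x = 0.
Candidates: g(-5) = -59/3, g(-3) = 15, g(0) = -3, g(3) = 87.
So the maximum is g(3) = 87.

3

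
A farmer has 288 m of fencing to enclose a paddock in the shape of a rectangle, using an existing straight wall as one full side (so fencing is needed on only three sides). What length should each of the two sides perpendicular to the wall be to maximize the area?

72

Let the sides perpendicular to the wall have length x and the parallel side y, so 2x + y = 288 and the area is A = xy = x(288 − 2x).
A'(x) = 288 − 4x = 0 gives x = 72, and A''(x) = −4 < 0 confirms a maximum.
Then y = 288 − 2·72 = 144 and A = 10368.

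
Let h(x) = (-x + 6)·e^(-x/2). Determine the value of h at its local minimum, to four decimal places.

-0.0366

By the product rule, h'(x) = ((1/2)x - 4)·e^(-x/2). Since e^(-x/2) > 0, the only critical point is x = 8.
h''(8) has the same sign as 1/2 > 0, so this is a local minimum.
h(8) = (-2)·e^(-4) ≈ -0.0366.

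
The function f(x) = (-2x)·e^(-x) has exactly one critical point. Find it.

Differentiating with the product rule gives f'(x) = (2x - 2)·e^(-x). Since e^(-x) > 0, the only critical point is x = 1.
f''(1) has the same sign as 2 > 0, so this is a local minimum.
f(1) = (-2)·e^(-1) ≈ -0.7358.

1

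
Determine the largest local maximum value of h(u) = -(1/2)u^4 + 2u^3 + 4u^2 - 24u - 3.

37

h'(u) = -2u^3 + 6u^2 + 8u - 24. Setting h'(u) = 0 gives u ∈ {-2, 2, 3}.
h''(u) = -6u^2 + 12u + 8. h''(-2) = -40 < 0 ⇒ local maximum; h''(2) = 8 > 0 ⇒ local minimum; h''(3) = -10 < 0 ⇒ local maximum.
So the largest local maximum value is h(-2) = 37.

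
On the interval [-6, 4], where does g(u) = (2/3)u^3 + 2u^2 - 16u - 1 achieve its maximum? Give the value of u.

g'(u) = 2u^2 + 4u - 16, which vanishes at u = -4 and u = 2.
Candidates: g(-6) = 23; g(-4) = 157/3; g(2) = -59/3; g(4) = 29/3.
Hence the absolute maximum is 157/3 at u = -4.

-4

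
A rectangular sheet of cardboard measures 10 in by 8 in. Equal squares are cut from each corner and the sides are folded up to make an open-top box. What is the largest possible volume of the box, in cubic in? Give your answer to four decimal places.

With cut size x, the volume is V(x) = x(10 − 2x)(8 − 2x) for 0 < x < 4.
V'(x) = 12x^2 − 72x + 80. Setting V'(x) = 0 gives x ≈ 1.4725 (the root in (0, 4)).
V''(x) = 24x − 72 is negative there, so this is the maximum; V ≈ 52.5138.

52.5138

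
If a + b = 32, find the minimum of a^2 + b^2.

With a + b = 32, a^2 + b^2 = a^2 + (32 − a)^2.
The derivative 2a − 2(32 − a) = 4a − 64 vanishes at a = 16; second derivative 4 > 0, a minimum.
The minimum is 2·(16)^2 = 512.

512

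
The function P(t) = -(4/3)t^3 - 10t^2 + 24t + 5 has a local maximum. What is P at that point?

53/3

P'(t) = -4t^2 - 20t + 24. Setting P'(t) = 0 gives t ∈ {-6, 1}.
P''(t) = -8t - 20. P''(-6) = 28 > 0 ⇒ local minimum; P''(1) = -28 < 0 ⇒ local maximum.
Thus P has its local maximum at t = 1, with value 53/3.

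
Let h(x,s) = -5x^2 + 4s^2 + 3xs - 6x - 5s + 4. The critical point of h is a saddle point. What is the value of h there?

285/89

∂h/∂x = -10x + 3s - 6 = 0 and ∂h/∂s = 3x + 8s - 5 = 0, so (x, s) = (-33/89, 68/89).
The Hessian has h_{xx} = -10, h_{ss} = 8, h_{xs} = 3, giving D = -89 < 0, so the point is a saddle point.
h(-33/89, 68/89) = 285/89.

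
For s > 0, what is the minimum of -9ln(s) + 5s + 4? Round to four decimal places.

g'(s) = -9/s + 5 = 0 gives s = 9/5.
g''(s) = 9/s², which is positive for s > 0, so this is a local minimum.
g(9/5) = -9·ln(9/5) + 9 + 4 ≈ 7.7099.

7.7099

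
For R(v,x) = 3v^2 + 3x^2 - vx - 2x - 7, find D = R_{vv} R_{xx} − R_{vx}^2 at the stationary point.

∂R/∂v = 6v - x = 0 and ∂R/∂x = -v + 6x - 2 = 0, so (v, x) = (2/35, 12/35).
The Hessian has R_{vv} = 6, R_{xx} = 6, R_{vx} = -1, giving D = 35 > 0 with R_{vv} > 0, so the point is a local minimum.
D = (6)·(6) − (-1)^2 = 35.

35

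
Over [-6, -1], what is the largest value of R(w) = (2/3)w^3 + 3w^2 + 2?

11

Differentiating, R'(w) = 2w^2 + 6w; whose only zero in [-6, -1] is w = -3.
Compare values at every candidate in [-6, -1]: R(-6) = -34, R(-3) = 11, R(-1) = 13/3.
So the maximum is R(-3) = 11.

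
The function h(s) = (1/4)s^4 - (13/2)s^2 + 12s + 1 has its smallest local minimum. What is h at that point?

-87

Critical points: h'(s) = s^3 - 13s + 12 vanishes at s = -4, 1, 3.
h''(s) = 3s^2 - 13. h''(-4) = 35 > 0 ⇒ local minimum; h''(1) = -10 < 0 ⇒ local maximum; h''(3) = 14 > 0 ⇒ local minimum.
So the smallest local minimum value is h(-4) = -87.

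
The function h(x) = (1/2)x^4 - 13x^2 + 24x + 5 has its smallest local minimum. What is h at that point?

-171

Critical points: h'(x) = 2x^3 - 26x + 24 vanishes at x = -4, 1, 3.
h''(x) = 6x^2 - 26. h''(-4) = 70 > 0 ⇒ local minimum; h''(1) = -20 < 0 ⇒ local maximum; h''(3) = 28 > 0 ⇒ local minimum.
Thus h has its smallest local minimum at x = -4, with value -171.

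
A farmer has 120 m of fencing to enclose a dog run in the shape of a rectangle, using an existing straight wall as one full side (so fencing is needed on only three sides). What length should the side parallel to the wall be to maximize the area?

Let the sides perpendicular to the wall have length x and the parallel side y, so 2x + y = 120 and the area is A = xy = x(120 − 2x).
A'(x) = 120 − 4x = 0 gives x = 30, and A''(x) = −4 < 0 confirms a maximum.
Then y = 120 − 2·30 = 60 and A = 1800.

60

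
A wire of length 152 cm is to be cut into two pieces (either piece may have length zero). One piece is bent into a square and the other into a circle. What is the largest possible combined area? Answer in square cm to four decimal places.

Let x be the length used for the square. Square side x/4; circle radius (152−x)/(2π).
A(x) = (x/4)² + π·((152−x)/(2π))² = x²/16 + (152−x)²/(4π) for 0 ≤ x ≤ 152. A'(x) = x/8 − (152−x)/(2π) = 0 gives x = 4·152/(π+4) ≈ 85.1351.
A'' > 0, so the interior critical point is a minimum; the maximum is at an endpoint. A(0) = 1838.5579 and A(152) = 1444.0000, so the largest area is 1838.5579.

1838.5579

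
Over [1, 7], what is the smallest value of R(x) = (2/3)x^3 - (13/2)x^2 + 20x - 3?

67/6

Differentiating, R'(x) = 2x^2 - 13x + 20; which vanishes at x = 5/2 and x = 4.
Compare values at every candidate in [1, 7]: R(1) = 67/6; R(5/2) = 403/24; R(4) = 47/3; R(7) = 283/6.
The minimum over the interval is 67/6, attained at x = 1.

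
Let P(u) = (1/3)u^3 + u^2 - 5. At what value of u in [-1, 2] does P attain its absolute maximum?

The derivative is u^2 + 2u, whose only zero in [-1, 2] is u = 0.
Compare values at every candidate in [-1, 2]: P(-1) = -13/3, P(0) = -5, P(2) = 5/3.
The maximum over the interval is 5/3, attained at u = 2.

2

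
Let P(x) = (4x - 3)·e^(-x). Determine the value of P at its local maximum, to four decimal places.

0.6951

Differentiating with the product rule gives P'(x) = (-4x + 7)·e^(-x). Since e^(-x) > 0, the only critical point is x = 7/4.
P''(7/4) has the same sign as -4 < 0, so this is a local maximum.
P(7/4) = (4)·e^(-7/4) ≈ 0.6951.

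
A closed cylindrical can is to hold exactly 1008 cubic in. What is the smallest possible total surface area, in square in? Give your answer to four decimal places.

556.5296

With radius r and height h, πr²h = 1008 so h = 1008/(πr²), and S(r) = 2πr² + 2πrh = 2πr² + 2·1008/r.
S'(r) = 4πr − 2·1008/r² = 0 ⇒ r³ = 1008/(2π), so r ≈ 5.4337 and h = 2r ≈ 10.8673.
S''(r) = 4π + 4·1008/r³ > 0, so this is the minimum; S ≈ 556.5296.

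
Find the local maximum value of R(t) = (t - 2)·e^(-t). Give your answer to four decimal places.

0.0498

By the product rule, R'(t) = (-t + 3)·e^(-t). Since e^(-t) > 0, the only critical point is t = 3.
R''(3) has the same sign as -1 < 0, so this is a local maximum.
R(3) = (1)·e^(-3) ≈ 0.0498.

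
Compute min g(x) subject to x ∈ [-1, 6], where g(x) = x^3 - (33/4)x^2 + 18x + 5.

Differentiating, g'(x) = 3x^2 - (33/2)x + 18; which vanishes at x = 3/2 and x = 4.
Candidates: g(-1) = -89/4,  g(3/2) = 269/16,  g(4) = 9,  g(6) = 32.
So the minimum is g(-1) = -89/4.

-89/4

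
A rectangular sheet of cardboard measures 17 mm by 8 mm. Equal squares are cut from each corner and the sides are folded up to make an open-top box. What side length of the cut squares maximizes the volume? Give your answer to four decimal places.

With cut size x, the volume is V(x) = x(17 − 2x)(8 − 2x) for 0 < x < 4.
V'(x) = 12x^2 − 100x + 136. Setting V'(x) = 0 gives x ≈ 1.7115 (the root in (0, 4)).
V''(x) = 24x − 100 is negative there, so this is the maximum; V ≈ 106.3559.

1.7115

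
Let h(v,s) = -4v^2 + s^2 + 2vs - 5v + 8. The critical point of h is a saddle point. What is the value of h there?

∂h/∂v = -8v + 2s - 5 = 0 and ∂h/∂s = 2v + 2s = 0, so (v, s) = (-1/2, 1/2).
The Hessian has h_{vv} = -8, h_{ss} = 2, h_{vs} = 2, giving D = -20 < 0, so the point is a saddle point.
h(-1/2, 1/2) = 37/4.

37/4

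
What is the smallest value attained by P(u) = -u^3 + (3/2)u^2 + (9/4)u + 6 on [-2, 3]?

-3/4

The derivative is -3u^2 + 3u + 9/4, which vanishes at u = -1/2 and u = 3/2.
Evaluating at the critical points and endpoints: P(-2) = 31/2,  P(-1/2) = 43/8,  P(3/2) = 75/8,  P(3) = -3/4.
The minimum over the interval is -3/4, attained at u = 3.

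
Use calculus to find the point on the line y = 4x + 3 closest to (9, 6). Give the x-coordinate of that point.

21/17

Minimize D(x)^2 = (x - 9)^2 + (4x - 3)^2.
d/dx[D^2] = 2(x - 9) + 2·4·(4x - 3) = 0 ⇒ x = 21/17.
Then y = 135/17 and the distance is √(1089/17) ≈ 8.0037.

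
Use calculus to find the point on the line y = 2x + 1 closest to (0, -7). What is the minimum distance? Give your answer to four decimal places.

Minimize D(x)^2 = (x + 0)^2 + (2x + 8)^2.
d/dx[D^2] = 2(x + 0) + 2·2·(2x + 8) = 0 ⇒ x = -16/5.
Then y = -27/5 and the distance is √(64/5) ≈ 3.5777.

3.5777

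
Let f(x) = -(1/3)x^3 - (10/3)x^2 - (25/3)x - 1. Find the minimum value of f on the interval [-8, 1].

Differentiating, f'(x) = -x^2 - (20/3)x - 25/3; which vanishes at x = -5 and x = -5/3.
Evaluating at the critical points and endpoints: f(-8) = 23,  f(-5) = -1,  f(-5/3) = 419/81,  f(1) = -13.
Hence the absolute minimum is -13 at x = 1.

-13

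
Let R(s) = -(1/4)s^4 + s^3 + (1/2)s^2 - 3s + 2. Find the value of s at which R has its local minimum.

1

R'(s) = -s^3 + 3s^2 + s - 3 = 0 at s = -1, 1, 3.
Since R''(s) = -3s^2 + 6s + 1, we get R''(-1) = -8 < 0 ⇒ local maximum; R''(1) = 4 > 0 ⇒ local minimum; R''(3) = -8 < 0 ⇒ local maximum.
The local minimum is R(1) = 1/4.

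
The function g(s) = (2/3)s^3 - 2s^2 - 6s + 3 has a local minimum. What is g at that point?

g'(s) = 2s^2 - 4s - 6. Setting g'(s) = 0 gives s ∈ {-1, 3}.
g''(s) = 4s - 4. g''(-1) = -8 < 0 ⇒ local maximum; g''(3) = 8 > 0 ⇒ local minimum.
Thus g has its local minimum at s = 3, with value -15.

-15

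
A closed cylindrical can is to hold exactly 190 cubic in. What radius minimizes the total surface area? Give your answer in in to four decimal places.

With radius r and height h, πr²h = 190 so h = 190/(πr²), and S(r) = 2πr² + 2πrh = 2πr² + 2·190/r.
S'(r) = 4πr − 2·190/r² = 0 ⇒ r³ = 190/(2π), so r ≈ 3.1155 and h = 2r ≈ 6.2310.
S''(r) = 4π + 4·190/r³ > 0, so this is the minimum; S ≈ 182.9575.

3.1155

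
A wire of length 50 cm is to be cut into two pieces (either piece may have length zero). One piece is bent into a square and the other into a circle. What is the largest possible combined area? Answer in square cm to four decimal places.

198.9437

Let x be the length used for the square. Square side x/4; circle radius (50−x)/(2π).
A(x) = (x/4)² + π·((50−x)/(2π))² = x²/16 + (50−x)²/(4π) for 0 ≤ x ≤ 50. A'(x) = x/8 − (50−x)/(2π) = 0 gives x = 4·50/(π+4) ≈ 28.0050.
A'' > 0, so the interior critical point is a minimum; the maximum is at an endpoint. A(0) = 198.9437 and A(50) = 156.2500, so the largest area is 198.9437.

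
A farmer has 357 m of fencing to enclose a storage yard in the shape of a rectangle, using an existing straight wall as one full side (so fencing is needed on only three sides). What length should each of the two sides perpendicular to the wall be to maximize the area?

357/4

Let the sides perpendicular to the wall have length x and the parallel side y, so 2x + y = 357 and the area is A = xy = x(357 − 2x).
A'(x) = 357 − 4x = 0 gives x = 357/4, and A''(x) = −4 < 0 confirms a maximum.
Then y = 357 − 2·357/4 = 357/2 and A = 127449/8.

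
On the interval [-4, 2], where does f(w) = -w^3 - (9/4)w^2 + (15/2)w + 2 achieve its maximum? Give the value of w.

f'(w) = -3w^2 - (9/2)w + 15/2, which vanishes at w = -5/2 and w = 1.
Candidates: f(-4) = 0,  f(-5/2) = -243/16,  f(1) = 25/4,  f(2) = 0.
So the maximum is f(1) = 25/4.

1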